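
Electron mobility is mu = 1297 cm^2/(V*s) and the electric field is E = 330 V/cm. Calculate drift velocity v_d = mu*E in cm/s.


Step 1: v_d = mu * E
Step 2: v_d = 1297 * 330 = 428010
Step 3: v_d = 4.28e+05 cm/s

4.28e+05


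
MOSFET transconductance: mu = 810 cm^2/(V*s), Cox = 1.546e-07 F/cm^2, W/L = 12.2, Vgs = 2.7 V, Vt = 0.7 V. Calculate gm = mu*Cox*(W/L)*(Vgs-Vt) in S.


Step 1: Vov = Vgs - Vt = 2.7 - 0.7 = 2.0 V
Step 2: gm = mu * Cox * (W/L) * Vov
Step 3: gm = 810 * 1.546e-07 * 12.2 * 2.0 = 3.06e-03 S

3.06e-03


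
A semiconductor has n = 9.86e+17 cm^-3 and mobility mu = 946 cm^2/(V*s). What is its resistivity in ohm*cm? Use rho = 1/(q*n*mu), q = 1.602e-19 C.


Step 1: sigma = q * n * mu = 1.602e-19 * 9.86e+17 * 946 = 1.49428e+02 S/cm
Step 2: rho = 1 / sigma = 1 / 1.49428e+02 = 0.006692 ohm*cm

0.006692


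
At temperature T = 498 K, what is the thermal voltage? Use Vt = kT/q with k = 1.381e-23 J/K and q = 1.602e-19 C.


Step 1: kT = 1.381e-23 * 498 = 6.87738e-21 J
Step 2: Vt = kT/q = 6.87738e-21 / 1.602e-19
Step 3: Vt = 0.04293 V

0.04293


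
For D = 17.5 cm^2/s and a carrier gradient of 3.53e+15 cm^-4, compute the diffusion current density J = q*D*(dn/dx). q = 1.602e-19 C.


Step 1: J = q * D * (dn/dx)
Step 2: J = 1.602e-19 * 17.5 * 3.53e+15
Step 3: J = 9.90e-03 A/cm^2

9.90e-03


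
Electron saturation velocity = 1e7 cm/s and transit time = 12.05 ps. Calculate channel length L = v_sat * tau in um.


Step 1: tau in seconds = 12.05 ps * 1e-12 = 1.2050e-11 s
Step 2: L = v_sat * tau = 1e7 * 1.2050e-11 = 1.2050e-04 cm
Step 3: L in um = 1.2050e-04 * 1e4 = 1.205 um

1.205


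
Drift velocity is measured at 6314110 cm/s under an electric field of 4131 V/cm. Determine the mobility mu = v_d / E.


Step 1: mu = v_d / E
Step 2: mu = 6314110 / 4131
Step 3: mu = 1528.47 cm^2/(V*s)

1528.47


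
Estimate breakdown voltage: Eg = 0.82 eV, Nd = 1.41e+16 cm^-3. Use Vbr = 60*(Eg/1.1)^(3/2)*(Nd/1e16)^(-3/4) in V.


Step 1: Eg/1.1 = 0.82/1.1 = 0.745455
Step 2: (Eg/1.1)^1.5 = 0.745455^1.5 = 0.643624
Step 3: (Nd/1e16)^(-0.75) = (1.41)^(-0.75) = 0.772833
Step 4: Vbr = 60 * 0.643624 * 0.772833 = 29.8 V

29.8


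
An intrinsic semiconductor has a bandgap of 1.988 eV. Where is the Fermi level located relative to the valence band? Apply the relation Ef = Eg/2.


Step 1: For an intrinsic semiconductor, the Fermi level sits at midgap.
Step 2: Ef = Eg / 2 = 1.988 / 2 = 0.994 eV

0.994


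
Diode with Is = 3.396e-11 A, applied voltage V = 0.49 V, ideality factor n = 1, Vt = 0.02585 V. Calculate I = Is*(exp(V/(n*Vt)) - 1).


Step 1: V/(n*Vt) = 0.49/(1*0.02585) = 18.9555
Step 2: exp(18.9555) = 1.7071e+08
Step 3: I = 3.396e-11 * (1.7071e+08 - 1) = 5.80e-03 A

5.80e-03


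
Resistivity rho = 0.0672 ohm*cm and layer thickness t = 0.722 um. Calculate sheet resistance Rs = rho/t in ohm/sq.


Step 1: Convert thickness to cm: t = 0.722 um = 7.2200e-05 cm
Step 2: Rs = rho / t = 0.0672 / 7.2200e-05
Step 3: Rs = 930.7 ohm/sq

930.7


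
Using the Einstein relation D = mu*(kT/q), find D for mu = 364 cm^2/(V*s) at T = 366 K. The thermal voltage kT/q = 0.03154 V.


Step 1: D = mu * (kT/q)
Step 2: D = 364 * 0.03154
Step 3: D = 11.48 cm^2/s

11.48


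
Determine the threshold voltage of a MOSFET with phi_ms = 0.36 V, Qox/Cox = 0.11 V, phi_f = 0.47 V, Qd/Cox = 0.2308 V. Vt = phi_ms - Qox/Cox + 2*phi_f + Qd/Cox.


Step 1: Vt = phi_ms - Qox/Cox + 2*phi_f + Qd/Cox
Step 2: Vt = 0.36 - 0.11 + 2*0.47 + 0.2308
Step 3: Vt = 0.36 - 0.11 + 0.94 + 0.2308
Step 4: Vt = 1.4208 V

1.4208


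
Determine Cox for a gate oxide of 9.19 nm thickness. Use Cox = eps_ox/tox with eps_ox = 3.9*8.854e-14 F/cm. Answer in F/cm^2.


Step 1: eps_ox = 3.9 * 8.854e-14 = 3.45306e-13 F/cm
Step 2: tox in cm = 9.19 nm * 1e-7 = 9.1900e-07 cm
Step 3: Cox = 3.45306e-13 / 9.1900e-07 = 3.76e-07 F/cm^2

3.76e-07


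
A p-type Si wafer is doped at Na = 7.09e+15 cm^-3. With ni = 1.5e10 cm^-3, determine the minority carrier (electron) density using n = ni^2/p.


Step 1: Majority hole concentration p ≈ Na = 7.09e+15 cm^-3
Step 2: n = ni^2 / Na = (1.5e10)^2 / 7.09e+15
Step 3: n = 3.17e+04 cm^-3

3.17e+04


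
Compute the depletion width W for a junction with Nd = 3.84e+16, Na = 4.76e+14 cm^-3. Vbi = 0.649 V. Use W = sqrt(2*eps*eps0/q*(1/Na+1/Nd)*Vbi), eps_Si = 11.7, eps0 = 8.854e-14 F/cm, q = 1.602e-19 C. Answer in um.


Step 1: 1/Na + 1/Nd = 1/4.76e+14 + 1/3.84e+16 = 2.12688e-15
Step 2: 2*eps*eps0/q = 2*11.7*8.854e-14/1.602e-19 = 1.293281e+07
Step 3: W^2 = 1.293281e+07 * 2.12688e-15 * 0.649 = 1.78517e-08
Step 4: W = sqrt(1.78517e-08) = 1.336e-04 cm = 1.336 um

1.336


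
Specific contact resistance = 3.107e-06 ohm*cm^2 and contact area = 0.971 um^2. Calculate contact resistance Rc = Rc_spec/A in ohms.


Step 1: Convert area to cm^2: 0.971 um^2 = 9.7100e-09 cm^2
Step 2: Rc = Rc_spec / A = 3.107e-06 / 9.7100e-09
Step 3: Rc = 3.20e+02 ohms

3.20e+02


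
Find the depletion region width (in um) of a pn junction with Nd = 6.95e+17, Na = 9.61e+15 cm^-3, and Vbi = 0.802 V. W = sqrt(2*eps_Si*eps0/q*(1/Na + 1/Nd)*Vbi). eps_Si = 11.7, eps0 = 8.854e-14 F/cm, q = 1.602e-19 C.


Step 1: 1/Na + 1/Nd = 1/9.61e+15 + 1/6.95e+17 = 1.05497e-16
Step 2: 2*eps*eps0/q = 2*11.7*8.854e-14/1.602e-19 = 1.293281e+07
Step 3: W^2 = 1.293281e+07 * 1.05497e-16 * 0.802 = 1.09423e-09
Step 4: W = sqrt(1.09423e-09) = 3.308e-05 cm = 0.3308 um

0.3308


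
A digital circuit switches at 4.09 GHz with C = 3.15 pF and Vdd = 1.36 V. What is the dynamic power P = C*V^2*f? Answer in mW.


Step 1: V^2 = 1.36^2 = 1.8496 V^2
Step 2: P = C*V^2*f = 3.15e-12 F * 1.8496 * 4.09e9 Hz
Step 3: P = 2.38293216e-02 W
Step 4: P = 23.829 mW

23.829


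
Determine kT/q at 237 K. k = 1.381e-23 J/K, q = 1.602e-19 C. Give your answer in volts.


Step 1: kT = 1.381e-23 * 237 = 3.27297e-21 J
Step 2: Vt = kT/q = 3.27297e-21 / 1.602e-19
Step 3: Vt = 0.02043 V

0.02043


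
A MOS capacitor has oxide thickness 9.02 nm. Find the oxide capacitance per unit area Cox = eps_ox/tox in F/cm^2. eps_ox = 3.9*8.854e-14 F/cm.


Step 1: eps_ox = 3.9 * 8.854e-14 = 3.45306e-13 F/cm
Step 2: tox in cm = 9.02 nm * 1e-7 = 9.0200e-07 cm
Step 3: Cox = 3.45306e-13 / 9.0200e-07 = 3.83e-07 F/cm^2

3.83e-07


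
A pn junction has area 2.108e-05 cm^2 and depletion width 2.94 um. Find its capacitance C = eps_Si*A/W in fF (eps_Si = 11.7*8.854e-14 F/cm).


Step 1: eps_Si = 11.7 * 8.854e-14 = 1.035918e-12 F/cm
Step 2: W in cm = 2.94 * 1e-4 = 2.94e-04 cm
Step 3: C = 1.035918e-12 * 2.108e-05 / 2.94e-04 = 7.427603e-14 F
Step 4: C = 74.28 fF

74.28


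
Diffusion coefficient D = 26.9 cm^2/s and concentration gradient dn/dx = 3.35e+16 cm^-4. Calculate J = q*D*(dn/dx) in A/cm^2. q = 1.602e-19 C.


Step 1: J = q * D * (dn/dx)
Step 2: J = 1.602e-19 * 26.9 * 3.35e+16
Step 3: J = 1.44e-01 A/cm^2

1.44e-01


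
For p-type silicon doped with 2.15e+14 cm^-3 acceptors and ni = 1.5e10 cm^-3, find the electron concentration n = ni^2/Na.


Step 1: Majority hole concentration p ≈ Na = 2.15e+14 cm^-3
Step 2: n = ni^2 / Na = (1.5e10)^2 / 2.15e+14
Step 3: n = 1.05e+06 cm^-3

1.05e+06


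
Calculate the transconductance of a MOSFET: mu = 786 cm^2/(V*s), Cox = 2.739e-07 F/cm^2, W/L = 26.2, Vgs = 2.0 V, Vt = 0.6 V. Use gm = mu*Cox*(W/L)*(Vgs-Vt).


Step 1: Vov = Vgs - Vt = 2.0 - 0.6 = 1.4 V
Step 2: gm = mu * Cox * (W/L) * Vov
Step 3: gm = 786 * 2.739e-07 * 26.2 * 1.4 = 7.90e-03 S

7.90e-03


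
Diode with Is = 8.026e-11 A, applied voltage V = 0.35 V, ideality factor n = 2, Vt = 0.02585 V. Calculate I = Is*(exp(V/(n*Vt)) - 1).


Step 1: V/(n*Vt) = 0.35/(2*0.02585) = 6.7698
Step 2: exp(6.7698) = 8.7114e+02
Step 3: I = 8.026e-11 * (8.7114e+02 - 1) = 6.98e-08 A

6.98e-08


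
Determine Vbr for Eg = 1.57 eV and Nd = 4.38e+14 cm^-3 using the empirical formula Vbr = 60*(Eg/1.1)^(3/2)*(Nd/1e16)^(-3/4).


Step 1: Eg/1.1 = 1.57/1.1 = 1.427273
Step 2: (Eg/1.1)^1.5 = 1.427273^1.5 = 1.705142
Step 3: (Nd/1e16)^(-0.75) = (0.0438)^(-0.75) = 10.444663
Step 4: Vbr = 60 * 1.705142 * 10.444663 = 1068.6 V

1068.6


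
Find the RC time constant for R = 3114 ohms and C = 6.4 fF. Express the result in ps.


Step 1: tau = R * C
Step 2: tau = 3114 * 6.4 fF = 3114 * 6.4e-15 F
Step 3: tau = 1.99296e-11 s = 19.9296 ps

19.9296


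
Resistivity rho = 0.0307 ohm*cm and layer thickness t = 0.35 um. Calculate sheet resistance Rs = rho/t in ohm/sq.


Step 1: Convert thickness to cm: t = 0.35 um = 3.5000e-05 cm
Step 2: Rs = rho / t = 0.0307 / 3.5000e-05
Step 3: Rs = 877.1 ohm/sq

877.1


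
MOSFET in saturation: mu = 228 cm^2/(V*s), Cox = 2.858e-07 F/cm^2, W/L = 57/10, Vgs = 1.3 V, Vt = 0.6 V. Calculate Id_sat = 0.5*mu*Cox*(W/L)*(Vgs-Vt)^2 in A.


Step 1: Overdrive voltage Vov = Vgs - Vt = 1.3 - 0.6 = 0.7 V
Step 2: W/L = 57/10 = 5.7
Step 3: Id = 0.5 * 228 * 2.858e-07 * 5.7 * 0.7^2
Step 4: Id = 9.10e-05 A

9.10e-05


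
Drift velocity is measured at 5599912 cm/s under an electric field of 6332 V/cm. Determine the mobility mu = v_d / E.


Step 1: mu = v_d / E
Step 2: mu = 5599912 / 6332
Step 3: mu = 884.38 cm^2/(V*s)

884.38


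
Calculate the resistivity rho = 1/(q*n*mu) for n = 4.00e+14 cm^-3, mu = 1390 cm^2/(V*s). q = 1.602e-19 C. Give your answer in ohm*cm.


Step 1: sigma = q * n * mu = 1.602e-19 * 4.00e+14 * 1390 = 8.90712e-02 S/cm
Step 2: rho = 1 / sigma = 1 / 8.90712e-02 = 11.23 ohm*cm

11.23


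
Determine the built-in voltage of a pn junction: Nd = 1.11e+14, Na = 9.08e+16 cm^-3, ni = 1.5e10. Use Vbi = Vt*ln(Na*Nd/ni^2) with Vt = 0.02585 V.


Step 1: Compute Na*Nd/ni^2 = 9.08e+16 * 1.11e+14 / (1.5e10)^2 = 4.4795e+10
Step 2: ln(4.4795e+10) = 24.5254
Step 3: Vbi = 0.02585 * 24.5254 = 0.634 V

0.634


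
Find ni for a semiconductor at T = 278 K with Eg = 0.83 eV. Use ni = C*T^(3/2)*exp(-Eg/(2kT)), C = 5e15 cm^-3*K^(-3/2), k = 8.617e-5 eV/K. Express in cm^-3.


Step 1: Compute kT = 8.617e-5 * 278 = 0.02395526 eV
Step 2: Exponent = -Eg/(2kT) = -0.83/(2*0.02395526) = -17.32396
Step 3: T^(3/2) = 278^1.5 = 4635.19
Step 4: ni = 5e15 * 4635.19 * exp(-17.32396) = 6.94e+11 cm^-3

6.94e+11


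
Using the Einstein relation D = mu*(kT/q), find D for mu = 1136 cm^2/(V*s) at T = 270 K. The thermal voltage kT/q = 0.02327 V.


Step 1: D = mu * (kT/q)
Step 2: D = 1136 * 0.02327
Step 3: D = 26.43 cm^2/s

26.43


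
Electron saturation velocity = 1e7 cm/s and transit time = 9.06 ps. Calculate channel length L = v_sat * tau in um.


Step 1: tau in seconds = 9.06 ps * 1e-12 = 9.0600e-12 s
Step 2: L = v_sat * tau = 1e7 * 9.0600e-12 = 9.0600e-05 cm
Step 3: L in um = 9.0600e-05 * 1e4 = 0.906 um

0.906


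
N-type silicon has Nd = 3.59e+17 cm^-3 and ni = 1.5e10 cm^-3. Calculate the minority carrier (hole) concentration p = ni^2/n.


Step 1: Since Nd >> ni, n ≈ Nd = 3.59e+17 cm^-3
Step 2: p = ni^2 / n = (1.5e10)^2 / 3.59e+17
Step 3: p = 2.25e20 / 3.59e+17 = 6.27e+02 cm^-3

6.27e+02


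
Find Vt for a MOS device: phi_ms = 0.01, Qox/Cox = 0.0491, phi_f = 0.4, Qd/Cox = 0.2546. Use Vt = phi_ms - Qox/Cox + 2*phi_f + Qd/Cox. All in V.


Step 1: Vt = phi_ms - Qox/Cox + 2*phi_f + Qd/Cox
Step 2: Vt = 0.01 - 0.0491 + 2*0.4 + 0.2546
Step 3: Vt = 0.01 - 0.0491 + 0.8 + 0.2546
Step 4: Vt = 1.0155 V

1.0155


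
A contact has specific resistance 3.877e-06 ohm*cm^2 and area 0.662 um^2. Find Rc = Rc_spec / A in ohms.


Step 1: Convert area to cm^2: 0.662 um^2 = 6.6200e-09 cm^2
Step 2: Rc = Rc_spec / A = 3.877e-06 / 6.6200e-09
Step 3: Rc = 5.86e+02 ohms

5.86e+02


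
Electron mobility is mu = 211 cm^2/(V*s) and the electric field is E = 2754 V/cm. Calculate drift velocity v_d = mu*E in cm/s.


Step 1: v_d = mu * E
Step 2: v_d = 211 * 2754 = 581094
Step 3: v_d = 5.81e+05 cm/s

5.81e+05


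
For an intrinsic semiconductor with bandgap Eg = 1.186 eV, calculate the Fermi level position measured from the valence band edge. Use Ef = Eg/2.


Step 1: For an intrinsic semiconductor, the Fermi level sits at midgap.
Step 2: Ef = Eg / 2 = 1.186 / 2 = 0.593 eV

0.593


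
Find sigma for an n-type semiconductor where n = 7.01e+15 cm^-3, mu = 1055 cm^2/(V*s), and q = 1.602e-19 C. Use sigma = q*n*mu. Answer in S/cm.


Step 1: sigma = q * n * mu
Step 2: sigma = 1.602e-19 * 7.01e+15 * 1055
Step 3: sigma = 1.185e+00 S/cm

1.185e+00


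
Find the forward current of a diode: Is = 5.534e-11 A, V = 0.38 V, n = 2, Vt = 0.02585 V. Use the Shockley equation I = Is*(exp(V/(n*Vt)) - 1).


Step 1: V/(n*Vt) = 0.38/(2*0.02585) = 7.3501
Step 2: exp(7.3501) = 1.5564e+03
Step 3: I = 5.534e-11 * (1.5564e+03 - 1) = 8.61e-08 A

8.61e-08


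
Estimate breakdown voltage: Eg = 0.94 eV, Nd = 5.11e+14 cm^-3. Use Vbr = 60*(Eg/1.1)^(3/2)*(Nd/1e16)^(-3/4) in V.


Step 1: Eg/1.1 = 0.94/1.1 = 0.854545
Step 2: (Eg/1.1)^1.5 = 0.854545^1.5 = 0.789955
Step 3: (Nd/1e16)^(-0.75) = (0.0511)^(-0.75) = 9.304313
Step 4: Vbr = 60 * 0.789955 * 9.304313 = 441.0 V

441.0


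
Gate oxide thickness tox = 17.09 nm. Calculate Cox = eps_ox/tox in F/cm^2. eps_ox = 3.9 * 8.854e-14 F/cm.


Step 1: eps_ox = 3.9 * 8.854e-14 = 3.45306e-13 F/cm
Step 2: tox in cm = 17.09 nm * 1e-7 = 1.7090e-06 cm
Step 3: Cox = 3.45306e-13 / 1.7090e-06 = 2.02e-07 F/cm^2

2.02e-07


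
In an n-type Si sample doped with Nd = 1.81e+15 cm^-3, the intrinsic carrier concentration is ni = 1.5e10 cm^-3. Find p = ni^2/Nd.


Step 1: Since Nd >> ni, n ≈ Nd = 1.81e+15 cm^-3
Step 2: p = ni^2 / n = (1.5e10)^2 / 1.81e+15
Step 3: p = 2.25e20 / 1.81e+15 = 1.24e+05 cm^-3

1.24e+05


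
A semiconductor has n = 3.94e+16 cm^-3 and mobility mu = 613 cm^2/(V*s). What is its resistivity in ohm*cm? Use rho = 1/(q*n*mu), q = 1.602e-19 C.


Step 1: sigma = q * n * mu = 1.602e-19 * 3.94e+16 * 613 = 3.86918e+00 S/cm
Step 2: rho = 1 / sigma = 1 / 3.86918e+00 = 0.2585 ohm*cm

0.2585


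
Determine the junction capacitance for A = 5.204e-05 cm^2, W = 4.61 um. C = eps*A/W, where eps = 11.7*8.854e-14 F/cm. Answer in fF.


Step 1: eps_Si = 11.7 * 8.854e-14 = 1.035918e-12 F/cm
Step 2: W in cm = 4.61 * 1e-4 = 4.61e-04 cm
Step 3: C = 1.035918e-12 * 5.204e-05 / 4.61e-04 = 1.169396e-13 F
Step 4: C = 116.94 fF

116.94


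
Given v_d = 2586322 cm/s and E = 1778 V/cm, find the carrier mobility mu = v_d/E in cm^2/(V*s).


Step 1: mu = v_d / E
Step 2: mu = 2586322 / 1778
Step 3: mu = 1454.62 cm^2/(V*s)

1454.62


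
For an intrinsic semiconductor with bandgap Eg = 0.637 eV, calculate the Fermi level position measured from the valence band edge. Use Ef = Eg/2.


Step 1: For an intrinsic semiconductor, the Fermi level sits at midgap.
Step 2: Ef = Eg / 2 = 0.637 / 2 = 0.3185 eV

0.3185


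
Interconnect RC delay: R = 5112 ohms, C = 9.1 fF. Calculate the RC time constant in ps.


Step 1: tau = R * C
Step 2: tau = 5112 * 9.1 fF = 5112 * 9.1e-15 F
Step 3: tau = 4.65192e-11 s = 46.5192 ps

46.5192


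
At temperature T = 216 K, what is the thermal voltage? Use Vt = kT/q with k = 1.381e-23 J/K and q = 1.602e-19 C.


Step 1: kT = 1.381e-23 * 216 = 2.98296e-21 J
Step 2: Vt = kT/q = 2.98296e-21 / 1.602e-19
Step 3: Vt = 0.01862 V

0.01862


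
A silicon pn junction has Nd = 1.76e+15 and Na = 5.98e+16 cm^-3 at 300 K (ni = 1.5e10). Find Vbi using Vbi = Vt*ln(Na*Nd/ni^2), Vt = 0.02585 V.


Step 1: Compute Na*Nd/ni^2 = 5.98e+16 * 1.76e+15 / (1.5e10)^2 = 4.6777e+11
Step 2: ln(4.6777e+11) = 26.8712
Step 3: Vbi = 0.02585 * 26.8712 = 0.695 V

0.695


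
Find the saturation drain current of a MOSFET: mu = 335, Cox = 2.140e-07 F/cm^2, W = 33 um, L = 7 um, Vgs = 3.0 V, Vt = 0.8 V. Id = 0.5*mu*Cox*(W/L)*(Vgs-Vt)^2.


Step 1: Overdrive voltage Vov = Vgs - Vt = 3.0 - 0.8 = 2.2 V
Step 2: W/L = 33/7 = 4.71429
Step 3: Id = 0.5 * 335 * 2.140e-07 * 4.71429 * 2.2^2
Step 4: Id = 8.18e-04 A

8.18e-04


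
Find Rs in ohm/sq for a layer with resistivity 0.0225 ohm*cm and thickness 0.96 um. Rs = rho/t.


Step 1: Convert thickness to cm: t = 0.96 um = 9.6000e-05 cm
Step 2: Rs = rho / t = 0.0225 / 9.6000e-05
Step 3: Rs = 234.4 ohm/sq

234.4


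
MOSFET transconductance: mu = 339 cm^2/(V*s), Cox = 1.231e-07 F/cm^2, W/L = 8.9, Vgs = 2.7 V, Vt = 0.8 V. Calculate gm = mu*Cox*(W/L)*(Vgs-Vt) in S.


Step 1: Vov = Vgs - Vt = 2.7 - 0.8 = 1.9 V
Step 2: gm = mu * Cox * (W/L) * Vov
Step 3: gm = 339 * 1.231e-07 * 8.9 * 1.9 = 7.06e-04 S

7.06e-04


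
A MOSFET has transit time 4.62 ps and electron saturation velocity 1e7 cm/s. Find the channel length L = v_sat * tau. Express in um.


Step 1: tau in seconds = 4.62 ps * 1e-12 = 4.6200e-12 s
Step 2: L = v_sat * tau = 1e7 * 4.6200e-12 = 4.6200e-05 cm
Step 3: L in um = 4.6200e-05 * 1e4 = 0.462 um

0.462


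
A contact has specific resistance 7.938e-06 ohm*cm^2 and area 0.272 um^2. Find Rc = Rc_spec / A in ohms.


Step 1: Convert area to cm^2: 0.272 um^2 = 2.7200e-09 cm^2
Step 2: Rc = Rc_spec / A = 7.938e-06 / 2.7200e-09
Step 3: Rc = 2.92e+03 ohms

2.92e+03


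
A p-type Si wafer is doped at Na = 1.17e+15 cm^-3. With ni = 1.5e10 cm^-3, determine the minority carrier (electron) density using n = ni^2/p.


Step 1: Majority hole concentration p ≈ Na = 1.17e+15 cm^-3
Step 2: n = ni^2 / Na = (1.5e10)^2 / 1.17e+15
Step 3: n = 1.92e+05 cm^-3

1.92e+05


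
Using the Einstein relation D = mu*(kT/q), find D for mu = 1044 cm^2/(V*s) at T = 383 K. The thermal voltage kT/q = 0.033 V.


Step 1: D = mu * (kT/q)
Step 2: D = 1044 * 0.033
Step 3: D = 34.45 cm^2/s

34.45


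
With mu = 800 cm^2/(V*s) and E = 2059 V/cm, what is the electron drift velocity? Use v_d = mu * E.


Step 1: v_d = mu * E
Step 2: v_d = 800 * 2059 = 1647200
Step 3: v_d = 1.65e+06 cm/s

1.65e+06


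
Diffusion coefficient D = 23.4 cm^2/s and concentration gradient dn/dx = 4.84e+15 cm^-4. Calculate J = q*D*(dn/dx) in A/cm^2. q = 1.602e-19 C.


Step 1: J = q * D * (dn/dx)
Step 2: J = 1.602e-19 * 23.4 * 4.84e+15
Step 3: J = 1.81e-02 A/cm^2

1.81e-02


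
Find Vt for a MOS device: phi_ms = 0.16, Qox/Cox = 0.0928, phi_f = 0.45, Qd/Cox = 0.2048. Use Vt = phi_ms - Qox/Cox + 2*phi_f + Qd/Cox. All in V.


Step 1: Vt = phi_ms - Qox/Cox + 2*phi_f + Qd/Cox
Step 2: Vt = 0.16 - 0.0928 + 2*0.45 + 0.2048
Step 3: Vt = 0.16 - 0.0928 + 0.9 + 0.2048
Step 4: Vt = 1.172 V

1.172


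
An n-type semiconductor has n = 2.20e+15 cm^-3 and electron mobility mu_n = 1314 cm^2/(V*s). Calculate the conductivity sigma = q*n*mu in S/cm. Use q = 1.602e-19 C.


Step 1: sigma = q * n * mu
Step 2: sigma = 1.602e-19 * 2.20e+15 * 1314
Step 3: sigma = 4.631e-01 S/cm

4.631e-01


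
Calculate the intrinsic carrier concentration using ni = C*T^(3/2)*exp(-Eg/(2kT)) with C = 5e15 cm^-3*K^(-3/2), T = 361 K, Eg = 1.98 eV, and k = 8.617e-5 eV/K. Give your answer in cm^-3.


Step 1: Compute kT = 8.617e-5 * 361 = 0.03110737 eV
Step 2: Exponent = -Eg/(2kT) = -1.98/(2*0.03110737) = -31.82526
Step 3: T^(3/2) = 361^1.5 = 6859.00
Step 4: ni = 5e15 * 6859.00 * exp(-31.82526) = 5.17e+05 cm^-3

5.17e+05


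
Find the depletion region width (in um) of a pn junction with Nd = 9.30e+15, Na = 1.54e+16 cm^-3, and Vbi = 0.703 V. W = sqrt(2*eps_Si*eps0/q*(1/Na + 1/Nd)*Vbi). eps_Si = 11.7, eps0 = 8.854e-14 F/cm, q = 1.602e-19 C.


Step 1: 1/Na + 1/Nd = 1/1.54e+16 + 1/9.30e+15 = 1.72462e-16
Step 2: 2*eps*eps0/q = 2*11.7*8.854e-14/1.602e-19 = 1.293281e+07
Step 3: W^2 = 1.293281e+07 * 1.72462e-16 * 0.703 = 1.56798e-09
Step 4: W = sqrt(1.56798e-09) = 3.960e-05 cm = 0.396 um

0.396


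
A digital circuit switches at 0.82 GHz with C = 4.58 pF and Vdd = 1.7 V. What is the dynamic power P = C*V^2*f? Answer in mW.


Step 1: V^2 = 1.7^2 = 2.89 V^2
Step 2: P = C*V^2*f = 4.58e-12 F * 2.89 * 0.82e9 Hz
Step 3: P = 1.0853684e-02 W
Step 4: P = 10.854 mW

10.854


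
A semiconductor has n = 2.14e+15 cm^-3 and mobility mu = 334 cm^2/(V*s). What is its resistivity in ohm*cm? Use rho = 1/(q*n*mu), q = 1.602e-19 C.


Step 1: sigma = q * n * mu = 1.602e-19 * 2.14e+15 * 334 = 1.14505e-01 S/cm
Step 2: rho = 1 / sigma = 1 / 1.14505e-01 = 8.733 ohm*cm

8.733


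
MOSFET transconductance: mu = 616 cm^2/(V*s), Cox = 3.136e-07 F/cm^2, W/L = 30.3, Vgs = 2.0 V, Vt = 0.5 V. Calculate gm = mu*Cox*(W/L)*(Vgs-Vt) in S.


Step 1: Vov = Vgs - Vt = 2.0 - 0.5 = 1.5 V
Step 2: gm = mu * Cox * (W/L) * Vov
Step 3: gm = 616 * 3.136e-07 * 30.3 * 1.5 = 8.78e-03 S

8.78e-03


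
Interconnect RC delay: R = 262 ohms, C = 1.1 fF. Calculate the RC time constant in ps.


Step 1: tau = R * C
Step 2: tau = 262 * 1.1 fF = 262 * 1.1e-15 F
Step 3: tau = 2.882e-13 s = 0.2882 ps

0.2882


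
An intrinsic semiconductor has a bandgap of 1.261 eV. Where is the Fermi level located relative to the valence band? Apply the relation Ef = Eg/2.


Step 1: For an intrinsic semiconductor, the Fermi level sits at midgap.
Step 2: Ef = Eg / 2 = 1.261 / 2 = 0.6305 eV

0.6305


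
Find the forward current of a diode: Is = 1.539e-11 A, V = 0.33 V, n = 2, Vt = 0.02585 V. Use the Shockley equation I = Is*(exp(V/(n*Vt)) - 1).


Step 1: V/(n*Vt) = 0.33/(2*0.02585) = 6.3830
Step 2: exp(6.3830) = 5.9170e+02
Step 3: I = 1.539e-11 * (5.9170e+02 - 1) = 9.09e-09 A

9.09e-09


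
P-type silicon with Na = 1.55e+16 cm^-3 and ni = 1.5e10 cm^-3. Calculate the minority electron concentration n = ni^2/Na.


Step 1: Majority hole concentration p ≈ Na = 1.55e+16 cm^-3
Step 2: n = ni^2 / Na = (1.5e10)^2 / 1.55e+16
Step 3: n = 1.45e+04 cm^-3

1.45e+04


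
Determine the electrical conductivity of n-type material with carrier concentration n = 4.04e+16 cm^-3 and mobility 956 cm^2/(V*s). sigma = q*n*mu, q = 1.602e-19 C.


Step 1: sigma = q * n * mu
Step 2: sigma = 1.602e-19 * 4.04e+16 * 956
Step 3: sigma = 6.187e+00 S/cm

6.187e+00


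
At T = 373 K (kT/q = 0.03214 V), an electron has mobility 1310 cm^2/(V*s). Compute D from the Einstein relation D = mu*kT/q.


Step 1: D = mu * (kT/q)
Step 2: D = 1310 * 0.03214
Step 3: D = 42.1 cm^2/s

42.1


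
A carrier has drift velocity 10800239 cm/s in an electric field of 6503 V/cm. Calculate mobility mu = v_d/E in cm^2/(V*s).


Step 1: mu = v_d / E
Step 2: mu = 10800239 / 6503
Step 3: mu = 1660.81 cm^2/(V*s)

1660.81


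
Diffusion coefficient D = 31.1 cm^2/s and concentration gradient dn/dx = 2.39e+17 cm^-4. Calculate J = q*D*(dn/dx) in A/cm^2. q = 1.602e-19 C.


Step 1: J = q * D * (dn/dx)
Step 2: J = 1.602e-19 * 31.1 * 2.39e+17
Step 3: J = 1.19e+00 A/cm^2

1.19e+00


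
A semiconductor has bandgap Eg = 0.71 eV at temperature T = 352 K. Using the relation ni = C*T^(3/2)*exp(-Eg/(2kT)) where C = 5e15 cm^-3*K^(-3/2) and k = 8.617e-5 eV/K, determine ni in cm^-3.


Step 1: Compute kT = 8.617e-5 * 352 = 0.03033184 eV
Step 2: Exponent = -Eg/(2kT) = -0.71/(2*0.03033184) = -11.70387
Step 3: T^(3/2) = 352^1.5 = 6604.11
Step 4: ni = 5e15 * 6604.11 * exp(-11.70387) = 2.73e+14 cm^-3

2.73e+14


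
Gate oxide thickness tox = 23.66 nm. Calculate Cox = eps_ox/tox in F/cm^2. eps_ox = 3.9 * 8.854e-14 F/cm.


Step 1: eps_ox = 3.9 * 8.854e-14 = 3.45306e-13 F/cm
Step 2: tox in cm = 23.66 nm * 1e-7 = 2.3660e-06 cm
Step 3: Cox = 3.45306e-13 / 2.3660e-06 = 1.46e-07 F/cm^2

1.46e-07


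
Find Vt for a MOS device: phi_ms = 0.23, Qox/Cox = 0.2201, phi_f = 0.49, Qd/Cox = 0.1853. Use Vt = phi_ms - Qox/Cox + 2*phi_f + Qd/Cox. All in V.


Step 1: Vt = phi_ms - Qox/Cox + 2*phi_f + Qd/Cox
Step 2: Vt = 0.23 - 0.2201 + 2*0.49 + 0.1853
Step 3: Vt = 0.23 - 0.2201 + 0.98 + 0.1853
Step 4: Vt = 1.1752 V

1.1752


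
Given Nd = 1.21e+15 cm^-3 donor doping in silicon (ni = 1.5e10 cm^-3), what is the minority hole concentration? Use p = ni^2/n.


Step 1: Since Nd >> ni, n ≈ Nd = 1.21e+15 cm^-3
Step 2: p = ni^2 / n = (1.5e10)^2 / 1.21e+15
Step 3: p = 2.25e20 / 1.21e+15 = 1.86e+05 cm^-3

1.86e+05


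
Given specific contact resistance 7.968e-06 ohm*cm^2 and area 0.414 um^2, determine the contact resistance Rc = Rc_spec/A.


Step 1: Convert area to cm^2: 0.414 um^2 = 4.1400e-09 cm^2
Step 2: Rc = Rc_spec / A = 7.968e-06 / 4.1400e-09
Step 3: Rc = 1.92e+03 ohms

1.92e+03


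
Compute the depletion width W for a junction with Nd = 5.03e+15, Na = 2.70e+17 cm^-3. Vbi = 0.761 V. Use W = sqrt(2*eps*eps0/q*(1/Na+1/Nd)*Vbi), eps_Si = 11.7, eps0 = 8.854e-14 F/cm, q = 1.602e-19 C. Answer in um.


Step 1: 1/Na + 1/Nd = 1/2.70e+17 + 1/5.03e+15 = 2.02511e-16
Step 2: 2*eps*eps0/q = 2*11.7*8.854e-14/1.602e-19 = 1.293281e+07
Step 3: W^2 = 1.293281e+07 * 2.02511e-16 * 0.761 = 1.99309e-09
Step 4: W = sqrt(1.99309e-09) = 4.464e-05 cm = 0.4464 um

0.4464


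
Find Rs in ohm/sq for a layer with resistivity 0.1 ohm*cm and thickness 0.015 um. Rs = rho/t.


Step 1: Convert thickness to cm: t = 0.015 um = 1.5000e-06 cm
Step 2: Rs = rho / t = 0.1 / 1.5000e-06
Step 3: Rs = 66666.7 ohm/sq

66666.7


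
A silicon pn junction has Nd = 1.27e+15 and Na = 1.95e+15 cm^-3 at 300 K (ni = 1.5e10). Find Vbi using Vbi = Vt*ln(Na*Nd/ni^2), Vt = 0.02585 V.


Step 1: Compute Na*Nd/ni^2 = 1.95e+15 * 1.27e+15 / (1.5e10)^2 = 1.1007e+10
Step 2: ln(1.1007e+10) = 23.1218
Step 3: Vbi = 0.02585 * 23.1218 = 0.598 V

0.598


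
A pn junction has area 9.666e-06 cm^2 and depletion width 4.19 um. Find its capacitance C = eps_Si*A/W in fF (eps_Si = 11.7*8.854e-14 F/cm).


Step 1: eps_Si = 11.7 * 8.854e-14 = 1.035918e-12 F/cm
Step 2: W in cm = 4.19 * 1e-4 = 4.19e-04 cm
Step 3: C = 1.035918e-12 * 9.666e-06 / 4.19e-04 = 2.389781e-14 F
Step 4: C = 23.9 fF

23.9


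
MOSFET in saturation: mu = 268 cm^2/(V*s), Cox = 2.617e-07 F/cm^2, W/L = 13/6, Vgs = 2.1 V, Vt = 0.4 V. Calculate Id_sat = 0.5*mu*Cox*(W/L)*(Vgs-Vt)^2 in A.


Step 1: Overdrive voltage Vov = Vgs - Vt = 2.1 - 0.4 = 1.7 V
Step 2: W/L = 13/6 = 2.16667
Step 3: Id = 0.5 * 268 * 2.617e-07 * 2.16667 * 1.7^2
Step 4: Id = 2.20e-04 A

2.20e-04


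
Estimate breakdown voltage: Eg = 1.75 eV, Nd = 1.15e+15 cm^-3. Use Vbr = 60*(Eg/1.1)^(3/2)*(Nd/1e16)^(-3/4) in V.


Step 1: Eg/1.1 = 1.75/1.1 = 1.590909
Step 2: (Eg/1.1)^1.5 = 1.590909^1.5 = 2.006633
Step 3: (Nd/1e16)^(-0.75) = (0.115)^(-0.75) = 5.063801
Step 4: Vbr = 60 * 2.006633 * 5.063801 = 609.7 V

609.7


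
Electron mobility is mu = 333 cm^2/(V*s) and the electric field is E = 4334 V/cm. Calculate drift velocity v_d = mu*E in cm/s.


Step 1: v_d = mu * E
Step 2: v_d = 333 * 4334 = 1443222
Step 3: v_d = 1.44e+06 cm/s

1.44e+06


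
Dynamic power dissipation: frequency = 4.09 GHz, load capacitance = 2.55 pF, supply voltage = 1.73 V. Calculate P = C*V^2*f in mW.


Step 1: V^2 = 1.73^2 = 2.9929 V^2
Step 2: P = C*V^2*f = 2.55e-12 F * 2.9929 * 4.09e9 Hz
Step 3: P = 3.121445055e-02 W
Step 4: P = 31.214 mW

31.214


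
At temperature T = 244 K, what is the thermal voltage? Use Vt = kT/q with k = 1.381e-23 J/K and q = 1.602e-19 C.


Step 1: kT = 1.381e-23 * 244 = 3.36964e-21 J
Step 2: Vt = kT/q = 3.36964e-21 / 1.602e-19
Step 3: Vt = 0.02103 V

0.02103


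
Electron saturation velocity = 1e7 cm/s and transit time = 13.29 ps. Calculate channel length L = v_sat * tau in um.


Step 1: tau in seconds = 13.29 ps * 1e-12 = 1.3290e-11 s
Step 2: L = v_sat * tau = 1e7 * 1.3290e-11 = 1.3290e-04 cm
Step 3: L in um = 1.3290e-04 * 1e4 = 1.329 um

1.329


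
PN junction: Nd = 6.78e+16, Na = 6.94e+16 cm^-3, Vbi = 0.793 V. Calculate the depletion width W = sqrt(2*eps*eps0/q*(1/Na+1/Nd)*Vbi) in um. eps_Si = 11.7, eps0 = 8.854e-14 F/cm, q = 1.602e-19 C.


Step 1: 1/Na + 1/Nd = 1/6.94e+16 + 1/6.78e+16 = 2.91585e-17
Step 2: 2*eps*eps0/q = 2*11.7*8.854e-14/1.602e-19 = 1.293281e+07
Step 3: W^2 = 1.293281e+07 * 2.91585e-17 * 0.793 = 2.99041e-10
Step 4: W = sqrt(2.99041e-10) = 1.729e-05 cm = 0.1729 um

0.1729


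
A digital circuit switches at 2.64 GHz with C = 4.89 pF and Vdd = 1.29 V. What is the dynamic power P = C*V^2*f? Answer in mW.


Step 1: V^2 = 1.29^2 = 1.6641 V^2
Step 2: P = C*V^2*f = 4.89e-12 F * 1.6641 * 2.64e9 Hz
Step 3: P = 2.148286536e-02 W
Step 4: P = 21.483 mW

21.483


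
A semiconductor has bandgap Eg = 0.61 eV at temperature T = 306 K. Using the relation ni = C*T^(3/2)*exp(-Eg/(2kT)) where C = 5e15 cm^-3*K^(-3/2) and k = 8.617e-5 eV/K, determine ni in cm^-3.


Step 1: Compute kT = 8.617e-5 * 306 = 0.02636802 eV
Step 2: Exponent = -Eg/(2kT) = -0.61/(2*0.02636802) = -11.56704
Step 3: T^(3/2) = 306^1.5 = 5352.81
Step 4: ni = 5e15 * 5352.81 * exp(-11.56704) = 2.54e+14 cm^-3

2.54e+14


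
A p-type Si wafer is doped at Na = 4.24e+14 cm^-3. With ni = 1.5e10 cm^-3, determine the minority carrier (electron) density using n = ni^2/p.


Step 1: Majority hole concentration p ≈ Na = 4.24e+14 cm^-3
Step 2: n = ni^2 / Na = (1.5e10)^2 / 4.24e+14
Step 3: n = 5.31e+05 cm^-3

5.31e+05


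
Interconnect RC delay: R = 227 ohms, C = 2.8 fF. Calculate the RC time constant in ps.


Step 1: tau = R * C
Step 2: tau = 227 * 2.8 fF = 227 * 2.8e-15 F
Step 3: tau = 6.356e-13 s = 0.6356 ps

0.6356


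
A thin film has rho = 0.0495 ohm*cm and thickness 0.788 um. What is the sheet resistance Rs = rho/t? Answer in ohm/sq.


Step 1: Convert thickness to cm: t = 0.788 um = 7.8800e-05 cm
Step 2: Rs = rho / t = 0.0495 / 7.8800e-05
Step 3: Rs = 628.2 ohm/sq

628.2


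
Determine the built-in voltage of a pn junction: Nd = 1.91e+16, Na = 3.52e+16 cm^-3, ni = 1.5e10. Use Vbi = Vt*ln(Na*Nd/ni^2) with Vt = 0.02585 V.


Step 1: Compute Na*Nd/ni^2 = 3.52e+16 * 1.91e+16 / (1.5e10)^2 = 2.9881e+12
Step 2: ln(2.9881e+12) = 28.7257
Step 3: Vbi = 0.02585 * 28.7257 = 0.743 V

0.743


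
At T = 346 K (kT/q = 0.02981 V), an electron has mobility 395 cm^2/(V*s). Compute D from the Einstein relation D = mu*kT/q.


Step 1: D = mu * (kT/q)
Step 2: D = 395 * 0.02981
Step 3: D = 11.77 cm^2/s

11.77


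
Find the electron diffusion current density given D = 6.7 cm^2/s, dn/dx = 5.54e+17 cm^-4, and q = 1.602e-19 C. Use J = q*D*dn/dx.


Step 1: J = q * D * (dn/dx)
Step 2: J = 1.602e-19 * 6.7 * 5.54e+17
Step 3: J = 5.95e-01 A/cm^2

5.95e-01


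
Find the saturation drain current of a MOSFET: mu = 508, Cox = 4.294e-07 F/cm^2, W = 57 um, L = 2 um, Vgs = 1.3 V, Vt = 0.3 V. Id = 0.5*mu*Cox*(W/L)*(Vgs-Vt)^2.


Step 1: Overdrive voltage Vov = Vgs - Vt = 1.3 - 0.3 = 1.0 V
Step 2: W/L = 57/2 = 28.5
Step 3: Id = 0.5 * 508 * 4.294e-07 * 28.5 * 1.0^2
Step 4: Id = 3.11e-03 A

3.11e-03


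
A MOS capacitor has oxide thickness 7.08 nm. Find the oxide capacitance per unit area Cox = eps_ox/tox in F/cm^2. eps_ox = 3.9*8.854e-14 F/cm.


Step 1: eps_ox = 3.9 * 8.854e-14 = 3.45306e-13 F/cm
Step 2: tox in cm = 7.08 nm * 1e-7 = 7.0800e-07 cm
Step 3: Cox = 3.45306e-13 / 7.0800e-07 = 4.88e-07 F/cm^2

4.88e-07


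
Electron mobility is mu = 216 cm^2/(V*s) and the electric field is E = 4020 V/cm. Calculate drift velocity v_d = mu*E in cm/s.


Step 1: v_d = mu * E
Step 2: v_d = 216 * 4020 = 868320
Step 3: v_d = 8.68e+05 cm/s

8.68e+05


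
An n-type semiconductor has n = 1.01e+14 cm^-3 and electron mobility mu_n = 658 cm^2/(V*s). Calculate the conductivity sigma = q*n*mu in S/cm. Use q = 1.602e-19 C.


Step 1: sigma = q * n * mu
Step 2: sigma = 1.602e-19 * 1.01e+14 * 658
Step 3: sigma = 1.065e-02 S/cm

1.065e-02


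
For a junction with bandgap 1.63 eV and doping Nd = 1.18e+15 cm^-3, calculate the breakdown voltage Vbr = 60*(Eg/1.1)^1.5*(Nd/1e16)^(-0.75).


Step 1: Eg/1.1 = 1.63/1.1 = 1.481818
Step 2: (Eg/1.1)^1.5 = 1.481818^1.5 = 1.803816
Step 3: (Nd/1e16)^(-0.75) = (0.118)^(-0.75) = 4.966935
Step 4: Vbr = 60 * 1.803816 * 4.966935 = 537.6 V

537.6


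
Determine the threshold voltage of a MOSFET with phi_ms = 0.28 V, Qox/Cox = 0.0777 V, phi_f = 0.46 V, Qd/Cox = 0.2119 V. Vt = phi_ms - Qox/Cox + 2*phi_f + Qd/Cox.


Step 1: Vt = phi_ms - Qox/Cox + 2*phi_f + Qd/Cox
Step 2: Vt = 0.28 - 0.0777 + 2*0.46 + 0.2119
Step 3: Vt = 0.28 - 0.0777 + 0.92 + 0.2119
Step 4: Vt = 1.3342 V

1.3342


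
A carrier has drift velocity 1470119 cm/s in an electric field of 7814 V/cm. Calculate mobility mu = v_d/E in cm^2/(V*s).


Step 1: mu = v_d / E
Step 2: mu = 1470119 / 7814
Step 3: mu = 188.14 cm^2/(V*s)

188.14


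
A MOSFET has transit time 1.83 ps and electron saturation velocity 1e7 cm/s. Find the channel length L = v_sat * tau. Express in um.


Step 1: tau in seconds = 1.83 ps * 1e-12 = 1.8300e-12 s
Step 2: L = v_sat * tau = 1e7 * 1.8300e-12 = 1.8300e-05 cm
Step 3: L in um = 1.8300e-05 * 1e4 = 0.183 um

0.183


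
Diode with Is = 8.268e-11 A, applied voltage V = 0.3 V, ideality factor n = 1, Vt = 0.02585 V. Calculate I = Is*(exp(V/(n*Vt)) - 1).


Step 1: V/(n*Vt) = 0.3/(1*0.02585) = 11.6054
Step 2: exp(11.6054) = 1.0969e+05
Step 3: I = 8.268e-11 * (1.0969e+05 - 1) = 9.07e-06 A

9.07e-06


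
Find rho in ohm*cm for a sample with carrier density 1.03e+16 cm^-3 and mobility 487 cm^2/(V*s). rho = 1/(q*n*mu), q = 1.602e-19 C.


Step 1: sigma = q * n * mu = 1.602e-19 * 1.03e+16 * 487 = 8.03579e-01 S/cm
Step 2: rho = 1 / sigma = 1 / 8.03579e-01 = 1.244 ohm*cm

1.244


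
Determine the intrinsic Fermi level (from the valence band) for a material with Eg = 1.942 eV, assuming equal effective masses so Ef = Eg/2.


Step 1: For an intrinsic semiconductor, the Fermi level sits at midgap.
Step 2: Ef = Eg / 2 = 1.942 / 2 = 0.971 eV

0.971


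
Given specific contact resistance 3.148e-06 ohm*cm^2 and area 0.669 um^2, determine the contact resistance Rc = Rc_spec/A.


Step 1: Convert area to cm^2: 0.669 um^2 = 6.6900e-09 cm^2
Step 2: Rc = Rc_spec / A = 3.148e-06 / 6.6900e-09
Step 3: Rc = 4.71e+02 ohms

4.71e+02


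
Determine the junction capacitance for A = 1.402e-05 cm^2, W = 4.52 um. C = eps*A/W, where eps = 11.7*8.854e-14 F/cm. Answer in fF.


Step 1: eps_Si = 11.7 * 8.854e-14 = 1.035918e-12 F/cm
Step 2: W in cm = 4.52 * 1e-4 = 4.52e-04 cm
Step 3: C = 1.035918e-12 * 1.402e-05 / 4.52e-04 = 3.213179e-14 F
Step 4: C = 32.13 fF

32.13


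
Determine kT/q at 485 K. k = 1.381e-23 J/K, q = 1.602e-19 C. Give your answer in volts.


Step 1: kT = 1.381e-23 * 485 = 6.69785e-21 J
Step 2: Vt = kT/q = 6.69785e-21 / 1.602e-19
Step 3: Vt = 0.04181 V

0.04181


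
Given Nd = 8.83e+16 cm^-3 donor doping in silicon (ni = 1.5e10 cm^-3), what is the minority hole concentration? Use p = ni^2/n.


Step 1: Since Nd >> ni, n ≈ Nd = 8.83e+16 cm^-3
Step 2: p = ni^2 / n = (1.5e10)^2 / 8.83e+16
Step 3: p = 2.25e20 / 8.83e+16 = 2.55e+03 cm^-3

2.55e+03


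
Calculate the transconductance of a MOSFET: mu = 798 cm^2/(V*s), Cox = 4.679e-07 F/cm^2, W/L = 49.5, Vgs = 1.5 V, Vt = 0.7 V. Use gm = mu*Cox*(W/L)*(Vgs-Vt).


Step 1: Vov = Vgs - Vt = 1.5 - 0.7 = 0.8 V
Step 2: gm = mu * Cox * (W/L) * Vov
Step 3: gm = 798 * 4.679e-07 * 49.5 * 0.8 = 1.48e-02 S

1.48e-02


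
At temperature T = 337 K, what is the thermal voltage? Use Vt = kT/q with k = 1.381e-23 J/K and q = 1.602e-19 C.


Step 1: kT = 1.381e-23 * 337 = 4.65397e-21 J
Step 2: Vt = kT/q = 4.65397e-21 / 1.602e-19
Step 3: Vt = 0.02905 V

0.02905


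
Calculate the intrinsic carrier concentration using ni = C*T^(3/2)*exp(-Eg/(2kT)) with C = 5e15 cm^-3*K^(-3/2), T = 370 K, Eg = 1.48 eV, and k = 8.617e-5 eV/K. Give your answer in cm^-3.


Step 1: Compute kT = 8.617e-5 * 370 = 0.0318829 eV
Step 2: Exponent = -Eg/(2kT) = -1.48/(2*0.0318829) = -23.20993
Step 3: T^(3/2) = 370^1.5 = 7117.09
Step 4: ni = 5e15 * 7117.09 * exp(-23.20993) = 2.96e+09 cm^-3

2.96e+09


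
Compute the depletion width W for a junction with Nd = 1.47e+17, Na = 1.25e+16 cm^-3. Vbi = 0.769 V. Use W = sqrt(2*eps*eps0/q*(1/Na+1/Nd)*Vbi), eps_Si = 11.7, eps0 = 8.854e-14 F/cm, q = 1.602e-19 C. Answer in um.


Step 1: 1/Na + 1/Nd = 1/1.25e+16 + 1/1.47e+17 = 8.68027e-17
Step 2: 2*eps*eps0/q = 2*11.7*8.854e-14/1.602e-19 = 1.293281e+07
Step 3: W^2 = 1.293281e+07 * 8.68027e-17 * 0.769 = 8.63282e-10
Step 4: W = sqrt(8.63282e-10) = 2.938e-05 cm = 0.2938 um

0.2938


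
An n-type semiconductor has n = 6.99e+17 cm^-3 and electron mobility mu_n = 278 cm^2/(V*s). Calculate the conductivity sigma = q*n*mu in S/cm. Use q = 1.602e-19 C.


Step 1: sigma = q * n * mu
Step 2: sigma = 1.602e-19 * 6.99e+17 * 278
Step 3: sigma = 3.113e+01 S/cm

3.113e+01


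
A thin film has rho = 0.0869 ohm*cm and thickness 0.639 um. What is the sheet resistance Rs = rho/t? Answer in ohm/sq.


Step 1: Convert thickness to cm: t = 0.639 um = 6.3900e-05 cm
Step 2: Rs = rho / t = 0.0869 / 6.3900e-05
Step 3: Rs = 1359.9 ohm/sq

1359.9


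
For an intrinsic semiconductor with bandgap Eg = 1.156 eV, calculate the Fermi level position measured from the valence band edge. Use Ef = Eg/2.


Step 1: For an intrinsic semiconductor, the Fermi level sits at midgap.
Step 2: Ef = Eg / 2 = 1.156 / 2 = 0.578 eV

0.578


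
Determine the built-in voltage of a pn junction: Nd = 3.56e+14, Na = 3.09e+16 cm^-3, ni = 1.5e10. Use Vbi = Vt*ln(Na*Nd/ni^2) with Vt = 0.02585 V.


Step 1: Compute Na*Nd/ni^2 = 3.09e+16 * 3.56e+14 / (1.5e10)^2 = 4.8891e+10
Step 2: ln(4.8891e+10) = 24.6129
Step 3: Vbi = 0.02585 * 24.6129 = 0.636 V

0.636


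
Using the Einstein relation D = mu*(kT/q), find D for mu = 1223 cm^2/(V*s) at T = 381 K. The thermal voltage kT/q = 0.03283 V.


Step 1: D = mu * (kT/q)
Step 2: D = 1223 * 0.03283
Step 3: D = 40.15 cm^2/s

40.15


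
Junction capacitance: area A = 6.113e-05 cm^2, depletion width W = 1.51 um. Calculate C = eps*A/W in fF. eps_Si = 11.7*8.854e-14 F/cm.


Step 1: eps_Si = 11.7 * 8.854e-14 = 1.035918e-12 F/cm
Step 2: W in cm = 1.51 * 1e-4 = 1.51e-04 cm
Step 3: C = 1.035918e-12 * 6.113e-05 / 1.51e-04 = 4.193753e-13 F
Step 4: C = 419.38 fF

419.38


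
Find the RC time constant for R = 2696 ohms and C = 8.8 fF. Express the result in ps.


Step 1: tau = R * C
Step 2: tau = 2696 * 8.8 fF = 2696 * 8.8e-15 F
Step 3: tau = 2.37248e-11 s = 23.7248 ps

23.7248


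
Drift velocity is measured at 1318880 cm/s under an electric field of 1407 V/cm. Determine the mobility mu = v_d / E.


Step 1: mu = v_d / E
Step 2: mu = 1318880 / 1407
Step 3: mu = 937.37 cm^2/(V*s)

937.37


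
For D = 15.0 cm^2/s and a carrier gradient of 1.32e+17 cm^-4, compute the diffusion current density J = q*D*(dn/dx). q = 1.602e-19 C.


Step 1: J = q * D * (dn/dx)
Step 2: J = 1.602e-19 * 15.0 * 1.32e+17
Step 3: J = 3.17e-01 A/cm^2

3.17e-01


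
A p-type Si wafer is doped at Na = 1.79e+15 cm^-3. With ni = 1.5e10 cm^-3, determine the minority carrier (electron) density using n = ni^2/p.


Step 1: Majority hole concentration p ≈ Na = 1.79e+15 cm^-3
Step 2: n = ni^2 / Na = (1.5e10)^2 / 1.79e+15
Step 3: n = 1.26e+05 cm^-3

1.26e+05


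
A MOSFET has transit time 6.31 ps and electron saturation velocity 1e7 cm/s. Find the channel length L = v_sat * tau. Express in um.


Step 1: tau in seconds = 6.31 ps * 1e-12 = 6.3100e-12 s
Step 2: L = v_sat * tau = 1e7 * 6.3100e-12 = 6.3100e-05 cm
Step 3: L in um = 6.3100e-05 * 1e4 = 0.631 um

0.631


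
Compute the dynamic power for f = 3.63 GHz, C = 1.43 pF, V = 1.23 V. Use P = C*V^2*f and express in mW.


Step 1: V^2 = 1.23^2 = 1.5129 V^2
Step 2: P = C*V^2*f = 1.43e-12 F * 1.5129 * 3.63e9 Hz
Step 3: P = 7.85331261e-03 W
Step 4: P = 7.853 mW

7.853


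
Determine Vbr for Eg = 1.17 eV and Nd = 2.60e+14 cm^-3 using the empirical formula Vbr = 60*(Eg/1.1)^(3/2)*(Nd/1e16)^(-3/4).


Step 1: Eg/1.1 = 1.17/1.1 = 1.063636
Step 2: (Eg/1.1)^1.5 = 1.063636^1.5 = 1.096957
Step 3: (Nd/1e16)^(-0.75) = (0.026)^(-0.75) = 15.444363
Step 4: Vbr = 60 * 1.096957 * 15.444363 = 1016.5 V

1016.5


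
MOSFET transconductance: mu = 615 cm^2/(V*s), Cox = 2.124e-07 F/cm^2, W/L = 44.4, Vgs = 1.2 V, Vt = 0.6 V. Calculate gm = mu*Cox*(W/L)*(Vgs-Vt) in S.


Step 1: Vov = Vgs - Vt = 1.2 - 0.6 = 0.6 V
Step 2: gm = mu * Cox * (W/L) * Vov
Step 3: gm = 615 * 2.124e-07 * 44.4 * 0.6 = 3.48e-03 S

3.48e-03


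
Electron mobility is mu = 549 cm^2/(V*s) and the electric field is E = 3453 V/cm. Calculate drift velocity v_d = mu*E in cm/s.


Step 1: v_d = mu * E
Step 2: v_d = 549 * 3453 = 1895697
Step 3: v_d = 1.90e+06 cm/s

1.90e+06


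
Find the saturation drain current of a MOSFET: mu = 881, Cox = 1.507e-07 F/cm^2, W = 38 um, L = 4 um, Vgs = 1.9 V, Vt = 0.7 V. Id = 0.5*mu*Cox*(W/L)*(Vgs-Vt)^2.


Step 1: Overdrive voltage Vov = Vgs - Vt = 1.9 - 0.7 = 1.2 V
Step 2: W/L = 38/4 = 9.5
Step 3: Id = 0.5 * 881 * 1.507e-07 * 9.5 * 1.2^2
Step 4: Id = 9.08e-04 A

9.08e-04
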